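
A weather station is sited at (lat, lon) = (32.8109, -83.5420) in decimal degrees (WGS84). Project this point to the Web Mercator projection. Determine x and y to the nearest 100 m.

x -9299900 m, y 3870200 m

Web Mercator is spherical with R = a = 6378137 m.
x = R·λ = 6378137 × -1.458082964 = -9299852.900 m.
y = R·ln tan(π/4 + φ/2) = 6378137 × 0.606796454 = 3870230.916 m.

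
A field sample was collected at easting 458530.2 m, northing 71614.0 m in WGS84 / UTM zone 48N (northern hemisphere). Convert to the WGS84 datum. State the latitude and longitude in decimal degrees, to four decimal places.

Zone 48N: λ₀ = 105°, k₀ = 0.9996, false easting 500000 m.
Meridian distance M = (N − FN)/k₀ = 71642.7 m.
Inverse transverse Mercator on WGS84 gives φ = 0.64790025°, λ = 104.62730035°.

lat 0.6479°, lon 104.6273°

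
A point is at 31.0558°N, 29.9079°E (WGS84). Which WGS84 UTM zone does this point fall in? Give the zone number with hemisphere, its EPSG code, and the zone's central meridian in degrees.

Zone 35N (EPSG:32635), central meridian 27°

UTM zone = ⌊(λ + 180)/6⌋ + 1; 29.9079° ∈ [24°, 30°) → zone 35.
Hemisphere: N (φ ≥ 0).
Central meridian λ₀ = 6×35 − 183 = 27°.
EPSG code: 32635.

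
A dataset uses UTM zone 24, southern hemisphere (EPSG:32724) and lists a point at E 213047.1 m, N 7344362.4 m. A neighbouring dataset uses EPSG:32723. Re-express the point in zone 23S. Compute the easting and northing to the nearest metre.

E 823566 m, N 7343582 m

UTM 24S → geographic: φ = -23.98679965°, λ = -41.82019968°.
UTM 23S (λ₀ = -45°) forward: E = 823565.854 m, N = 7343582.342 m.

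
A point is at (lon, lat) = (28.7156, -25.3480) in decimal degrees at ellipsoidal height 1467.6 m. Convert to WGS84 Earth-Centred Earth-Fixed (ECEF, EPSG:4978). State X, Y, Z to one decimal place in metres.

X 5059451.3 m, Y 2771759.4 m, Z -2714591.1 m

WGS84: a = 6378137 m, e² = 0.006694380; N(φ) = a/√(1−e²sin²φ) = 6382053.474 m.
X = (N+h)·cosφ·cosλ = 5059451.334 m; Y = (N+h)·cosφ·sinλ = 2771759.409 m; Z = (N(1−e²)+h)·sinφ = -2714591.120 m.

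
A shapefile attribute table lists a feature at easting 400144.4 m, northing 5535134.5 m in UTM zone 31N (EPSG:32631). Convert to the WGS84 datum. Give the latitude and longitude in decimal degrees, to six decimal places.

lat 49.960200°, lon 1.607799°

Zone 31N: λ₀ = 3°, k₀ = 0.9996, false easting 500000 m.
Meridian distance M = (N − FN)/k₀ = 5537349.4 m.
Inverse transverse Mercator on WGS84 gives φ = 49.96020039°, λ = 1.60779949°.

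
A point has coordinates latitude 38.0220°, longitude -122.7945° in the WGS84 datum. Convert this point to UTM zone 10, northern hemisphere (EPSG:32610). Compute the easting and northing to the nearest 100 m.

Zone 10 central meridian λ₀ = 6×10 − 183 = -123°; Δλ = +0.2055°.
Transverse Mercator on WGS84 with k₀ = 0.9996 gives E = 518036.969 m, N = 4208275.894 m.

E 518000 m, N 4208300 m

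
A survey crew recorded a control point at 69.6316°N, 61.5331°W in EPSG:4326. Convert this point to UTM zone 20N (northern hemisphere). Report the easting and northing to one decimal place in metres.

E 556975.9 m, N 7725474.8 m

Zone 20 central meridian λ₀ = 6×20 − 183 = -63°; Δλ = +1.4669°.
Transverse Mercator on WGS84 with k₀ = 0.9996 gives E = 556975.915 m, N = 7725474.785 m.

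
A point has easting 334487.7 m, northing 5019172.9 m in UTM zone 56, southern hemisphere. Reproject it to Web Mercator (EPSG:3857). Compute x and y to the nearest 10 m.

x 16798270 m, y -5615480 m

Unproject from UTM 56S (λ₀ = 153°) → φ = -44.96160043°, λ = 150.90140035°.
Web Mercator (R = 6378137 m): x = 16798267.047 m, y = -5615478.284 m.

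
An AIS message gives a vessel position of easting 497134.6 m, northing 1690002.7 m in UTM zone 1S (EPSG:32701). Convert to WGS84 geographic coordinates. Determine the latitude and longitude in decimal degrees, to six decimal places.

Zone 1S: λ₀ = -177°, k₀ = 0.9996, false easting 500000 m, false northing 10000000 m.
Meridian distance M = (N − FN)/k₀ = -8313322.6 m.
Inverse transverse Mercator on WGS84 gives φ = -74.87800031°, λ = -177.09840025°.

lat -74.878000°, lon -177.098400°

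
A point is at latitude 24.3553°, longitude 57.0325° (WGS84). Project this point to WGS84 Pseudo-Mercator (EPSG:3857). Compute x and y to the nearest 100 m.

x 6348800 m, y 2796800 m

Web Mercator is spherical with R = a = 6378137 m.
x = R·λ = 6378137 × 0.995404906 = 6348828.859 m.
y = R·ln tan(π/4 + φ/2) = 6378137 × 0.438492167 = 2796763.117 m.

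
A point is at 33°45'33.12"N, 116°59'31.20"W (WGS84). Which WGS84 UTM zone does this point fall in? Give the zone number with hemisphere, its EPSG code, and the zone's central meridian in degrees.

UTM zone = ⌊(λ + 180)/6⌋ + 1; -116.9920° ∈ [-120°, -114°) → zone 11.
Hemisphere: N (φ ≥ 0).
Central meridian λ₀ = 6×11 − 183 = -117°.
EPSG code: 32611.

Zone 11N (EPSG:32611), central meridian -117°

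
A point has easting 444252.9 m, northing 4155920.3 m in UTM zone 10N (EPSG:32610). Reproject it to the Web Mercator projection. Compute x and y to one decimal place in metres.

Unproject from UTM 10N (λ₀ = -123°) → φ = 37.54860009°, λ = -123.63110006°.
Web Mercator (R = 6378137 m): x = -13762551.105 m, y = 4515852.943 m.

x -13762551.1 m, y 4515852.9 m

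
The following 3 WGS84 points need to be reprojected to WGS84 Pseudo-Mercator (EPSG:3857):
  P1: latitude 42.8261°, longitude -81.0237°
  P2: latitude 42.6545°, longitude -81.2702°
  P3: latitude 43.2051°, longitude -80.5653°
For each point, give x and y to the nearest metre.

Web Mercator: x = R·λ, y = R·ln tan(π/4+φ/2), R = 6378137 m.
P1 (42.8261°, -81.0237°) → (-9019517.026, 5285539.841) m.
P2 (42.6545°, -81.2702°) → (-9046957.281, 5259530.213) m.
P3 (43.2051°, -80.5653°) → (-8968488.172, 5343242.446) m.

P1: x -9019517 m, y 5285540 m; P2: x -9046957 m, y 5259530 m; P3: x -8968488 m, y 5343242 m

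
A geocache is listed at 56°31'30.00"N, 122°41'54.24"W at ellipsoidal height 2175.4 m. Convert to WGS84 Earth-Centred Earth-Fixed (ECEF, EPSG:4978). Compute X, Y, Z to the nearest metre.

WGS84: a = 6378137 m, e² = 0.006694380; N(φ) = a/√(1−e²sin²φ) = 6393042.910 m.
X = (N+h)·cosφ·cosλ = -1905577.166 m; Y = (N+h)·cosφ·sinλ = -2968423.819 m; Z = (N(1−e²)+h)·sinφ = 5298723.020 m.

X -1905577 m, Y -2968424 m, Z 5298723 m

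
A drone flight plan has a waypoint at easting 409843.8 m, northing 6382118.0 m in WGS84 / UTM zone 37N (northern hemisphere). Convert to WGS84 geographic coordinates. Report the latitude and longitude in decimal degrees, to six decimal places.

Zone 37N: λ₀ = 39°, k₀ = 0.9996, false easting 500000 m.
Meridian distance M = (N − FN)/k₀ = 6384671.9 m.
Inverse transverse Mercator on WGS84 gives φ = 57.57249998°, λ = 37.49259989°.

lat 57.572500°, lon 37.492600°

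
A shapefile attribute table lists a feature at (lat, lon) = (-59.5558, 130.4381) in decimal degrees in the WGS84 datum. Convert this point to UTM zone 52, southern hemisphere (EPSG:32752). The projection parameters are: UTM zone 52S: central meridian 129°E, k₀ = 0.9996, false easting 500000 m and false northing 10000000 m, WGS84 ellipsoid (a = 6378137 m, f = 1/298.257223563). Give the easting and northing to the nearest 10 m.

Zone 52 central meridian λ₀ = 6×52 − 183 = 129°; Δλ = +1.4381°.
Transverse Mercator on WGS84 with k₀ = 0.9996 gives E = 581282.594 m, N = 3397177.167 m.

E 581280 m, N 3397180 m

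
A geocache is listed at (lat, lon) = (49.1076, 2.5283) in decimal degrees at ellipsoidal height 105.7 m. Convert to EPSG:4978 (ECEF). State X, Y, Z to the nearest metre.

X 4179393 m, Y 184545 m, Z 4798481 m

WGS84: a = 6378137 m, e² = 0.006694380; N(φ) = a/√(1−e²sin²φ) = 6390371.816 m.
X = (N+h)·cosφ·cosλ = 4179393.327 m; Y = (N+h)·cosφ·sinλ = 184544.554 m; Z = (N(1−e²)+h)·sinφ = 4798480.752 m.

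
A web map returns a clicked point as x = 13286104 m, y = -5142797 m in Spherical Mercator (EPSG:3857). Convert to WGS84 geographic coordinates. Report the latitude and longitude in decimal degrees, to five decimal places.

R = 6378137 m. λ = x/R = 119.35110290°.
φ = 2·arctan(exp(y/R)) − 90° = 2·arctan(0.44650) − 90° = -41.87850219°.

lat -41.87850°, lon 119.35110°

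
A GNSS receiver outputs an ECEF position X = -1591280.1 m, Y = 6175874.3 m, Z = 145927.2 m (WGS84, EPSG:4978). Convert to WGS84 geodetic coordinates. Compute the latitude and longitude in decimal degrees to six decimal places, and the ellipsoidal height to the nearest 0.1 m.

λ = atan2(Y, X) = 104.44859971°; p = √(X²+Y²) = 6377585.4 m.
Bowring's method on WGS84 (a = 6378137 m, b = 6356752.314 m) gives φ = 1.31960025°, h = 1128.942 m.

lat 1.319600°, lon 104.448600°, h 1128.9 m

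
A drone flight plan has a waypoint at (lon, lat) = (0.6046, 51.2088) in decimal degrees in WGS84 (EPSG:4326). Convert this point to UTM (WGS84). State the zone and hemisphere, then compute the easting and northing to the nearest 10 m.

Longitude 0.6046° lies in the 6° band [0°, 6°), giving zone 31; latitude is north of the equator, so 31N.
Zone 31 central meridian λ₀ = 6×31 − 183 = 3°; Δλ = -2.3954°.
Transverse Mercator on WGS84 with k₀ = 0.9996 gives E = 332681.724 m, N = 5675771.507 m.

Zone 31N: E 332680 m, N 5675770 m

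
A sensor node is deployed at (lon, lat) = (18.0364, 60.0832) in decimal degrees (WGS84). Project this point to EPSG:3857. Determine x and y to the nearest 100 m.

x 2007800 m, y 8418300 m

Web Mercator is spherical with R = a = 6378137 m.
x = R·λ = 6378137 × 0.314794565 = 2007802.864 m.
y = R·ln tan(π/4 + φ/2) = 6378137 × 1.319865784 = 8418284.793 m.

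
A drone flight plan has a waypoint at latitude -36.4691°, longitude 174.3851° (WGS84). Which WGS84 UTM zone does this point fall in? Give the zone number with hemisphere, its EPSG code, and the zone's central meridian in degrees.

Zone 60S (EPSG:32760), central meridian 177°

UTM zone = ⌊(λ + 180)/6⌋ + 1; 174.3851° ∈ [174°, 180°) → zone 60.
Hemisphere: S (φ < 0).
Central meridian λ₀ = 6×60 − 183 = 177°.
EPSG code: 32760.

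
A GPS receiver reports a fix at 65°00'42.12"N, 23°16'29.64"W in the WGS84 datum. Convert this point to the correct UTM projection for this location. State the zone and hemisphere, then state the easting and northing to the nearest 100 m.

Zone 27N: E 392800 m, N 7211700 m

Longitude -23.2749° lies in the 6° band [-24°, -18°), giving zone 27; latitude is north of the equator, so 27N.
Zone 27 central meridian λ₀ = 6×27 − 183 = -21°; Δλ = -2.2749°.
Transverse Mercator on WGS84 with k₀ = 0.9996 gives E = 392788.353 m, N = 7211688.031 m.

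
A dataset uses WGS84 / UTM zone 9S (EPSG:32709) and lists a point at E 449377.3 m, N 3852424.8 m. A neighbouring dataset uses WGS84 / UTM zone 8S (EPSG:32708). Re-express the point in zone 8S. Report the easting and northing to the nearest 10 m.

E 828510 m, N 3840420 m

UTM 9S → geographic: φ = -55.47169976°, λ = -129.80079993°.
UTM 8S (λ₀ = -135°) forward: E = 828510.639 m, N = 3840422.894 m.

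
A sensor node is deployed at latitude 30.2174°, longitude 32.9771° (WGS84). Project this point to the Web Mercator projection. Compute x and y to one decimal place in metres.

Web Mercator is spherical with R = a = 6378137 m.
x = R·λ = 6378137 × 0.575558973 = 3670993.980 m.
y = R·ln tan(π/4 + φ/2) = 6378137 × 0.553692294 = 3531525.307 m.

x 3670994.0 m, y 3531525.3 m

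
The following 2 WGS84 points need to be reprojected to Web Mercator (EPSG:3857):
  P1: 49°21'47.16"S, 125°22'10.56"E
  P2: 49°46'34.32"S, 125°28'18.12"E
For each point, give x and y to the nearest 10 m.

Web Mercator: x = R·λ, y = R·ln tan(π/4+φ/2), R = 6378137 m.
P1 (-49.3631°, 125.3696°) → (13956080.033, -6336697.958) m.
P2 (-49.7762°, 125.4717°) → (13967445.753, -6407607.457) m.

P1: x 13956080 m, y -6336700 m; P2: x 13967450 m, y -6407610 m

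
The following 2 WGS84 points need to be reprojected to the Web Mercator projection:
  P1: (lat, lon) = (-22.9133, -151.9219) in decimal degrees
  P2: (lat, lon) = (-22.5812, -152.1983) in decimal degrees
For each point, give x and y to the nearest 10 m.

Web Mercator: x = R·λ, y = R·ln tan(π/4+φ/2), R = 6378137 m.
P1 (-22.9133°, -151.9219°) → (-16911868.548, -2621537.101) m.
P2 (-22.5812°, -152.1983°) → (-16942637.256, -2581449.821) m.

P1: x -16911870 m, y -2621540 m; P2: x -16942640 m, y -2581450 m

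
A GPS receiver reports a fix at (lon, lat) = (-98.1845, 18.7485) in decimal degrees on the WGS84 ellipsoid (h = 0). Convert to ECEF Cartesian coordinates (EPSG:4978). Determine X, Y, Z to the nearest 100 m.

X -860100 m, Y -5980300 m, Z 2037000 m

WGS84: a = 6378137 m, e² = 0.006694380; N(φ) = a/√(1−e²sin²φ) = 6380343.637 m.
X = (N+h)·cosφ·cosλ = -860116.755 m; Y = (N+h)·cosφ·sinλ = -5980256.320 m; Z = (N(1−e²)+h)·sinφ = 2037007.668 m.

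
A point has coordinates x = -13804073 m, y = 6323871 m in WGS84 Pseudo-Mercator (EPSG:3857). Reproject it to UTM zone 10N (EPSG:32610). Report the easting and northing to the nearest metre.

E 426983 m, N 5459957 m

Web Mercator inverse (R = 6378137 m) → φ = 49.28799995°, λ = -124.00409759°.
UTM 10N forward: E = 426982.697 m, N = 5459957.167 m.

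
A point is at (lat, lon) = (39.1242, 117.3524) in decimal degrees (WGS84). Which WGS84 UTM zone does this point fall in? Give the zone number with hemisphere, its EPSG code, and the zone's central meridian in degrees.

UTM zone = ⌊(λ + 180)/6⌋ + 1; 117.3524° ∈ [114°, 120°) → zone 50.
Hemisphere: N (φ ≥ 0).
Central meridian λ₀ = 6×50 − 183 = 117°.
EPSG code: 32650.

Zone 50N (EPSG:32650), central meridian 117°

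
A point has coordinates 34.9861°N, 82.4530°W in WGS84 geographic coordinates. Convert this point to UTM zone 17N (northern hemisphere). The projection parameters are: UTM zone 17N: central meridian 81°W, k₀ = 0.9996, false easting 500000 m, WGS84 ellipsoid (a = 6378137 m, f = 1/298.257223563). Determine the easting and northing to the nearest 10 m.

Zone 17 central meridian λ₀ = 6×17 − 183 = -81°; Δλ = -1.4530°.
Transverse Mercator on WGS84 with k₀ = 0.9996 gives E = 367384.018 m, N = 3872465.892 m.

E 367380 m, N 3872470 m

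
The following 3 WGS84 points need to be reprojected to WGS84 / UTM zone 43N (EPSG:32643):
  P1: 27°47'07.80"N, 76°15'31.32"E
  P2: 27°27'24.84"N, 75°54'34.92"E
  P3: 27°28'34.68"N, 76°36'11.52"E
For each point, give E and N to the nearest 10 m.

P1: E 624010 m, N 3074080 m; P2: E 589890 m, N 3037370 m; P3: E 658400 m, N 3040210 m

UTM zone 43N: λ₀ = 75°, k₀ = 0.9996.
P1 (27.7855°, 76.2587°) → (624008.437, 3074076.521) m.
P2 (27.4569°, 75.9097°) → (589890.607, 3037371.818) m.
P3 (27.4763°, 76.6032°) → (658398.112, 3040214.272) m.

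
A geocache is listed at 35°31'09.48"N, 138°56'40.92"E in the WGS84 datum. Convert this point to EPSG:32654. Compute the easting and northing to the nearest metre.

Zone 54 central meridian λ₀ = 6×54 − 183 = 141°; Δλ = -2.0553°.
Transverse Mercator on WGS84 with k₀ = 0.9996 gives E = 313629.971 m, N = 3932576.460 m.

E 313630 m, N 3932576 m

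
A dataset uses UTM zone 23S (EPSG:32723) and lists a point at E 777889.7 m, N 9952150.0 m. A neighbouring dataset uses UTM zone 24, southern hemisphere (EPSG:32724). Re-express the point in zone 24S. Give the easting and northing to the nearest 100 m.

UTM 23S → geographic: φ = -0.43250020°, λ = -42.50340041°.
UTM 24S (λ₀ = -39°) forward: E = 109925.524 m, N = 9952105.617 m.

E 109900 m, N 9952100 m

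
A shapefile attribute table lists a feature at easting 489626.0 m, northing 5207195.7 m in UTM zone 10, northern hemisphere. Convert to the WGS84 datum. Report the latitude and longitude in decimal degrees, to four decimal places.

Zone 10N: λ₀ = -123°, k₀ = 0.9996, false easting 500000 m.
Meridian distance M = (N − FN)/k₀ = 5209279.4 m.
Inverse transverse Mercator on WGS84 gives φ = 47.01820042°, λ = -123.13650045°.

lat 47.0182°, lon -123.1365°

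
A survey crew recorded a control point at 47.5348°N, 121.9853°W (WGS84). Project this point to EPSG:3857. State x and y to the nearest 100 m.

x -13579300 m, y 6029800 m

Web Mercator is spherical with R = a = 6378137 m.
x = R·λ = 6378137 × -2.129045124 = -13579341.480 m.
y = R·ln tan(π/4 + φ/2) = 6378137 × 0.945387054 = 6029808.145 m.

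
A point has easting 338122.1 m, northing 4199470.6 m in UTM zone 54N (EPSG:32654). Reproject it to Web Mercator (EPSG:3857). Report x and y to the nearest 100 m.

x 15491000 m, y 4569300 m

Unproject from UTM 54N (λ₀ = 141°) → φ = 37.92840022°, λ = 139.15809981°.
Web Mercator (R = 6378137 m): x = 15491008.810 m, y = 4569316.097 m.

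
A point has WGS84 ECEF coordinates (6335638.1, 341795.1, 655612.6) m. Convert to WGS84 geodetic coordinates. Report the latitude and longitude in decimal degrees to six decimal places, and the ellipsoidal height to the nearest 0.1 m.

lat 5.938900°, lon 3.088000°, h 723.3 m

λ = atan2(Y, X) = 3.08800014°; p = √(X²+Y²) = 6344851.0 m.
Bowring's method on WGS84 (a = 6378137 m, b = 6356752.314 m) gives φ = 5.93889991°, h = 723.274 m.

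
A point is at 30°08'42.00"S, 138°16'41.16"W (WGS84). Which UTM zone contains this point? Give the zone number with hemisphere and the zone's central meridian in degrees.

Zone 7S, central meridian -141°

UTM zone = ⌊(λ + 180)/6⌋ + 1; -138.2781° ∈ [-144°, -138°) → zone 7.
Hemisphere: S (φ < 0).
Central meridian λ₀ = 6×7 − 183 = -141°.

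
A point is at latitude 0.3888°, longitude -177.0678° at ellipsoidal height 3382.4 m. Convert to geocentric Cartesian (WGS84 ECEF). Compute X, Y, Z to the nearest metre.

WGS84: a = 6378137 m, e² = 0.006694380; N(φ) = a/√(1−e²sin²φ) = 6378137.983 m.
X = (N+h)·cosφ·cosλ = -6373018.748 m; Y = (N+h)·cosφ·sinλ = -326434.107 m; Z = (N(1−e²)+h)·sinφ = 43013.907 m.

X -6373019 m, Y -326434 m, Z 43014 m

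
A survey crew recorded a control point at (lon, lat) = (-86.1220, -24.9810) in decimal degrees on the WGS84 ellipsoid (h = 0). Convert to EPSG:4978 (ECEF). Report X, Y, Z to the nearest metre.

X 391246 m, Y -5771658 m, Z -2677167 m

WGS84: a = 6378137 m, e² = 0.006694380; N(φ) = a/√(1−e²sin²φ) = 6381948.026 m.
X = (N+h)·cosφ·cosλ = 391245.749 m; Y = (N+h)·cosφ·sinλ = -5771657.706 m; Z = (N(1−e²)+h)·sinφ = -2677166.826 m.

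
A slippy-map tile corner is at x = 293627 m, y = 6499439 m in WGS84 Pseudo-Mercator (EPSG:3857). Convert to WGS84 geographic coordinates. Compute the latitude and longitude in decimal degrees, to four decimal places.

lat 50.3060°, lon 2.6377°

R = 6378137 m. λ = x/R = 2.63769622°.
φ = 2·arctan(exp(y/R)) − 90° = 2·arctan(2.77047) − 90° = 50.30599844°.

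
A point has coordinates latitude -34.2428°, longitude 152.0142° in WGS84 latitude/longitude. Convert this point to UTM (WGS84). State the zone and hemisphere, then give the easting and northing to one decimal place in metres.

Longitude 152.0142° lies in the 6° band [150°, 156°), giving zone 56; latitude is south of the equator, so 56S.
Zone 56 central meridian λ₀ = 6×56 − 183 = 153°; Δλ = -0.9858°.
Transverse Mercator on WGS84 with k₀ = 0.9996 gives E = 409221.682 m, N = 6210482.845 m.

Zone 56S: E 409221.7 m, N 6210482.8 m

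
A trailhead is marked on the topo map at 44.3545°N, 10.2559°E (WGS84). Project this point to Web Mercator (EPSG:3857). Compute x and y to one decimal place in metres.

x 1141681.6 m, y 5520466.8 m

Web Mercator is spherical with R = a = 6378137 m.
x = R·λ = 6378137 × 0.178999223 = 1141681.566 m.
y = R·ln tan(π/4 + φ/2) = 6378137 × 0.865529664 = 5520466.774 m.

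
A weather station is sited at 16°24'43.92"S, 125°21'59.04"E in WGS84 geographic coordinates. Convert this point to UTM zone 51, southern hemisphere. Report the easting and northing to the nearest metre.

Zone 51 central meridian λ₀ = 6×51 − 183 = 123°; Δλ = +2.3664°.
Transverse Mercator on WGS84 with k₀ = 0.9996 gives E = 752720.062 m, N = 8183993.309 m.

E 752720 m, N 8183993 m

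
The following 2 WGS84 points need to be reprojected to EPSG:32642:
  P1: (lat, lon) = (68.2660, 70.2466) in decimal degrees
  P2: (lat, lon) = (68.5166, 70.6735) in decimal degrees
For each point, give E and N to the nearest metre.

P1: E 551512 m, N 7573042 m; P2: E 568391 m, N 7601392 m

UTM zone 42N: λ₀ = 69°, k₀ = 0.9996.
P1 (68.2660°, 70.2466°) → (551512.084, 7573041.983) m.
P2 (68.5166°, 70.6735°) → (568390.569, 7601391.881) m.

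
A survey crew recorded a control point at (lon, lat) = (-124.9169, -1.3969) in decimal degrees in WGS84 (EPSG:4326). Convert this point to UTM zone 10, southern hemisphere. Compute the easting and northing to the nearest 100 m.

E 286700 m, N 9845500 m

Zone 10 central meridian λ₀ = 6×10 − 183 = -123°; Δλ = -1.9169°.
Transverse Mercator on WGS84 with k₀ = 0.9996 gives E = 286719.978 m, N = 9845513.271 m.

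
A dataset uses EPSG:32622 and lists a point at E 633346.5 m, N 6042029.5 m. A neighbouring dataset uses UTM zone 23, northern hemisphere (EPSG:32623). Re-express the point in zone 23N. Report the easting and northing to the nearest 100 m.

UTM 22N → geographic: φ = 54.50829997°, λ = -48.94039967°.
UTM 23N (λ₀ = -45°) forward: E = 244930.920 m, N = 6047223.778 m.

E 244900 m, N 6047200 m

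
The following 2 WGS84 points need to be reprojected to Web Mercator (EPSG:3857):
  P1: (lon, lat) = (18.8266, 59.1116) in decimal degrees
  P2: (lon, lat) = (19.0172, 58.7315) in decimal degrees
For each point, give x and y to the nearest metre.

Web Mercator: x = R·λ, y = R·ln tan(π/4+φ/2), R = 6378137 m.
P1 (59.1116°, 18.8266°) → (2095767.525, 8204547.124) m.
P2 (58.7315°, 19.0172°) → (2116985.020, 8122578.658) m.

P1: x 2095768 m, y 8204547 m; P2: x 2116985 m, y 8122579 m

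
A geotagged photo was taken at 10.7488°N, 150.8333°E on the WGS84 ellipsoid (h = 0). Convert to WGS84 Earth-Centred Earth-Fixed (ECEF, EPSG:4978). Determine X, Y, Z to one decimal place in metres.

WGS84: a = 6378137 m, e² = 0.006694380; N(φ) = a/√(1−e²sin²φ) = 6378879.718 m.
X = (N+h)·cosφ·cosλ = -5472341.869 m; Y = (N+h)·cosφ·sinλ = 3054215.933 m; Z = (N(1−e²)+h)·sinφ = 1181718.945 m.

X -5472341.9 m, Y 3054215.9 m, Z 1181718.9 m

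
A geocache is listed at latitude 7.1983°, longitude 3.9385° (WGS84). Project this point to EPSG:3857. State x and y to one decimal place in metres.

x 438431.8 m, y 803427.4 m

Web Mercator is spherical with R = a = 6378137 m.
x = R·λ = 6378137 × 0.068739793 = 438431.814 m.
y = R·ln tan(π/4 + φ/2) = 6378137 × 0.125965845 = 803427.417 m.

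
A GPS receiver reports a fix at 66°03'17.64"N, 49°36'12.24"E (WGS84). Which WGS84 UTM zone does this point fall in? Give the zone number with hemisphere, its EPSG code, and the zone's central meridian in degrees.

Zone 39N (EPSG:32639), central meridian 51°

UTM zone = ⌊(λ + 180)/6⌋ + 1; 49.6034° ∈ [48°, 54°) → zone 39.
Hemisphere: N (φ ≥ 0).
Central meridian λ₀ = 6×39 − 183 = 51°.
EPSG code: 32639.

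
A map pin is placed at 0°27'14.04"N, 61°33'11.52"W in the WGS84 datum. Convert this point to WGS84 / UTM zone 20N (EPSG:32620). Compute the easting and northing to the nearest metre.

E 661005 m, N 50186 m

Zone 20 central meridian λ₀ = 6×20 − 183 = -63°; Δλ = +1.4468°.
Transverse Mercator on WGS84 with k₀ = 0.9996 gives E = 661004.823 m, N = 50185.705 m.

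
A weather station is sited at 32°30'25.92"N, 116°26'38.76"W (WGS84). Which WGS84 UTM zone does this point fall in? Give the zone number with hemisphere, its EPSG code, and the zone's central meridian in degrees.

UTM zone = ⌊(λ + 180)/6⌋ + 1; -116.4441° ∈ [-120°, -114°) → zone 11.
Hemisphere: N (φ ≥ 0).
Central meridian λ₀ = 6×11 − 183 = -117°.
EPSG code: 32611.

Zone 11N (EPSG:32611), central meridian -117°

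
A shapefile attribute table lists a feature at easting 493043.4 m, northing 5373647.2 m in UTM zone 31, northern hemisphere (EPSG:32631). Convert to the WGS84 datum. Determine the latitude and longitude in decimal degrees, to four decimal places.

Zone 31N: λ₀ = 3°, k₀ = 0.9996, false easting 500000 m.
Meridian distance M = (N − FN)/k₀ = 5375797.5 m.
Inverse transverse Mercator on WGS84 gives φ = 48.51589967°, λ = 2.90579934°.

lat 48.5159°, lon 2.9058°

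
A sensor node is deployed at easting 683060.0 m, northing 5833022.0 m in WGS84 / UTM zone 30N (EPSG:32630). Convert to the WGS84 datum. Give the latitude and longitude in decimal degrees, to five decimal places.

lat 52.61630°, lon -0.29590°

Zone 30N: λ₀ = -3°, k₀ = 0.9996, false easting 500000 m.
Meridian distance M = (N − FN)/k₀ = 5835356.1 m.
Inverse transverse Mercator on WGS84 gives φ = 52.61629980°, λ = -0.29590056°.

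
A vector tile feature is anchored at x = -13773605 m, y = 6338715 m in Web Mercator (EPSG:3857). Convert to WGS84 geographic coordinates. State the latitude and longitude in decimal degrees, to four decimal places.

lat 49.3749°, lon -123.7304°

R = 6378137 m. λ = x/R = -123.73039889°.
φ = 2·arctan(exp(y/R)) − 90° = 2·arctan(2.70153) − 90° = 49.37489908°.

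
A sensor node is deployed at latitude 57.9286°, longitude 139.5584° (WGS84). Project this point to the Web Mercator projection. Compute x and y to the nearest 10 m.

Web Mercator is spherical with R = a = 6378137 m.
x = R·λ = 6378137 × 2.435753579 = 15535570.024 m.
y = R·ln tan(π/4 + φ/2) = 6378137 × 1.246811343 = 7952333.557 m.

x 15535570 m, y 7952330 m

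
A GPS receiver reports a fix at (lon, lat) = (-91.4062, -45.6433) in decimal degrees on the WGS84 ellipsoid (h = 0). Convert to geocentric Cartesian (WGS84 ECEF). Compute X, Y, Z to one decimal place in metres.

WGS84: a = 6378137 m, e² = 0.006694380; N(φ) = a/√(1−e²sin²φ) = 6389079.190 m.
X = (N+h)·cosφ·cosλ = -109615.720 m; Y = (N+h)·cosφ·sinλ = -4465408.244 m; Z = (N(1−e²)+h)·sinφ = -4537618.219 m.

X -109615.7 m, Y -4465408.2 m, Z -4537618.2 m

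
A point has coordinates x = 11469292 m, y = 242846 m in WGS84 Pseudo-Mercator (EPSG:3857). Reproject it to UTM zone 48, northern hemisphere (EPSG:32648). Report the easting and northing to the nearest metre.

E 280948 m, N 241210 m

Web Mercator inverse (R = 6378137 m) → φ = 2.18099584°, λ = 103.03040302°.
UTM 48N forward: E = 280947.561 m, N = 241210.067 m.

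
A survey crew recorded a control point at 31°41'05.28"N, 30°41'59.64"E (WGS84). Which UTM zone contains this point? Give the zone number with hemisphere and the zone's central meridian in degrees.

UTM zone = ⌊(λ + 180)/6⌋ + 1; 30.6999° ∈ [30°, 36°) → zone 36.
Hemisphere: N (φ ≥ 0).
Central meridian λ₀ = 6×36 − 183 = 33°.

Zone 36N, central meridian 33°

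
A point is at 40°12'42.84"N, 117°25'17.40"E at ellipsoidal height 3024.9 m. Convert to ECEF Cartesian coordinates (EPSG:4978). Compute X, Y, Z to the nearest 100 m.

X -2247300 m, Y 4331600 m, Z 4097900 m

WGS84: a = 6378137 m, e² = 0.006694380; N(φ) = a/√(1−e²sin²φ) = 6387054.297 m.
X = (N+h)·cosφ·cosλ = -2247336.254 m; Y = (N+h)·cosφ·sinλ = 4331572.114 m; Z = (N(1−e²)+h)·sinφ = 4097934.496 m.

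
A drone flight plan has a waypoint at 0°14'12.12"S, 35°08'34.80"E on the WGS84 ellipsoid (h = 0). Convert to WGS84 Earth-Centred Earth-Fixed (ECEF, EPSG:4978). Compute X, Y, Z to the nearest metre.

X 5215473 m, Y 3671346 m, Z -26173 m

WGS84: a = 6378137 m, e² = 0.006694380; N(φ) = a/√(1−e²sin²φ) = 6378137.364 m.
X = (N+h)·cosφ·cosλ = 5215472.907 m; Y = (N+h)·cosφ·sinλ = 3671346.389 m; Z = (N(1−e²)+h)·sinφ = -26172.858 m.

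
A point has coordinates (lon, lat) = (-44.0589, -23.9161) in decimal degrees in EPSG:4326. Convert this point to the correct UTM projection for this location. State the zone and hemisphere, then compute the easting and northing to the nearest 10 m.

Longitude -44.0589° lies in the 6° band [-48°, -42°), giving zone 23; latitude is south of the equator, so 23S.
Zone 23 central meridian λ₀ = 6×23 − 183 = -45°; Δλ = +0.9411°.
Transverse Mercator on WGS84 with k₀ = 0.9996 gives E = 595785.158 m, N = 7354743.382 m.

Zone 23S: E 595790 m, N 7354740 m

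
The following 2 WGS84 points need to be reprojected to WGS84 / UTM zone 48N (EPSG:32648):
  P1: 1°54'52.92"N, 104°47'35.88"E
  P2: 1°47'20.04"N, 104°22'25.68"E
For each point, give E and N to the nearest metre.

UTM zone 48N: λ₀ = 105°, k₀ = 0.9996.
P1 (1.9147°, 104.7933°) → (477012.171, 211634.056) m.
P2 (1.7889°, 104.3738°) → (430351.958, 197739.726) m.

P1: E 477012 m, N 211634 m; P2: E 430352 m, N 197740 m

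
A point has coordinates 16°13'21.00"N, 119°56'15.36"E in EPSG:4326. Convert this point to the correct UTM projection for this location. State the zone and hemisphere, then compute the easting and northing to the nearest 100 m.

Longitude 119.9376° lies in the 6° band [114°, 120°), giving zone 50; latitude is north of the equator, so 50N.
Zone 50 central meridian λ₀ = 6×50 − 183 = 117°; Δλ = +2.9376°.
Transverse Mercator on WGS84 with k₀ = 0.9996 gives E = 814065.185 m, N = 1795798.008 m.

Zone 50N: E 814100 m, N 1795800 m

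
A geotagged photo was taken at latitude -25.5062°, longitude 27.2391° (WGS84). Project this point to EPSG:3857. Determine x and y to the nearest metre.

x 3032243 m, y -2938049 m

Web Mercator is spherical with R = a = 6378137 m.
x = R·λ = 6378137 × 0.475411980 = 3032242.742 m.
y = R·ln tan(π/4 + φ/2) = 6378137 × -0.460643779 = -2938049.128 m.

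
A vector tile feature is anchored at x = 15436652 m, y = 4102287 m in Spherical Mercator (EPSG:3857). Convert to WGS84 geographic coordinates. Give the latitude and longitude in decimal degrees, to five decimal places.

R = 6378137 m. λ = x/R = 138.66980427°.
φ = 2·arctan(exp(y/R)) − 90° = 2·arctan(1.90252) − 90° = 34.54550246°.

lat 34.54550°, lon 138.66980°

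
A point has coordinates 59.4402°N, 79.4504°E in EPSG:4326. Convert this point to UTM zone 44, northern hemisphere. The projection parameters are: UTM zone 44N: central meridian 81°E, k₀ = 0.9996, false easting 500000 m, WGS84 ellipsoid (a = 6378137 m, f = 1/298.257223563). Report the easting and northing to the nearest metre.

E 412116 m, N 6590094 m

Zone 44 central meridian λ₀ = 6×44 − 183 = 81°; Δλ = -1.5496°.
Transverse Mercator on WGS84 with k₀ = 0.9996 gives E = 412116.055 m, N = 6590093.669 m.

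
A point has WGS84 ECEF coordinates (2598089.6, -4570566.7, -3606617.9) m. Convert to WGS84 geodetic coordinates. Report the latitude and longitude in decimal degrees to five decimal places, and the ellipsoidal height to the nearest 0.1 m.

λ = atan2(Y, X) = -60.38439946°; p = √(X²+Y²) = 5257390.0 m.
Bowring's method on WGS84 (a = 6378137 m, b = 6356752.314 m) gives φ = -34.63009998°, h = 4295.776 m.

lat -34.63010°, lon -60.38440°, h 4295.8 m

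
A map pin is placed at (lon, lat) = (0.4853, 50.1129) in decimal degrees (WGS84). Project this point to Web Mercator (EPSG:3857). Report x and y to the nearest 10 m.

x 54020 m, y 6465850 m

Web Mercator is spherical with R = a = 6378137 m.
x = R·λ = 6378137 × 0.008470083 = 54023.349 m.
y = R·ln tan(π/4 + φ/2) = 6378137 × 1.013752313 = 6465851.138 m.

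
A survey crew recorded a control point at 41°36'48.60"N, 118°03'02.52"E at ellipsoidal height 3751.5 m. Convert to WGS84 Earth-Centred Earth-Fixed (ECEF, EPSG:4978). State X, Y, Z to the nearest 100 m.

X -2247100 m, Y 4217100 m, Z 4216100 m

WGS84: a = 6378137 m, e² = 0.006694380; N(φ) = a/√(1−e²sin²φ) = 6387573.420 m.
X = (N+h)·cosφ·cosλ = -2247065.117 m; Y = (N+h)·cosφ·sinλ = 4217108.247 m; Z = (N(1−e²)+h)·sinφ = 4216096.576 m.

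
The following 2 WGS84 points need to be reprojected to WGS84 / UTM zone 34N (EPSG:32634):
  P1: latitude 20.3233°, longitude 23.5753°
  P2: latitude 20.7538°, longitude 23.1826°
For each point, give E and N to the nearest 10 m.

UTM zone 34N: λ₀ = 21°, k₀ = 0.9996.
P1 (20.3233°, 23.5753°) → (768904.755, 2249358.270) m.
P2 (20.7538°, 23.1826°) → (727246.351, 2296434.669) m.

P1: E 768900 m, N 2249360 m; P2: E 727250 m, N 2296430 m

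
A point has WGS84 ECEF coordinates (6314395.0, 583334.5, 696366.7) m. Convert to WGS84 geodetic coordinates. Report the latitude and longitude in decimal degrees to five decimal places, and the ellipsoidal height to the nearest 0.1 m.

λ = atan2(Y, X) = 5.27810003°; p = √(X²+Y²) = 6341282.5 m.
Bowring's method on WGS84 (a = 6378137 m, b = 6356752.314 m) gives φ = 6.30869996°, h = 1522.655 m.

lat 6.30870°, lon 5.27810°, h 1522.7 m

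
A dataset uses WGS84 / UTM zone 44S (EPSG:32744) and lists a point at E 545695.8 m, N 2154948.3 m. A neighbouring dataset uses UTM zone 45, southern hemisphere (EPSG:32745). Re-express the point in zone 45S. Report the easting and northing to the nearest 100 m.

E 324600 m, N 2148500 m

UTM 44S → geographic: φ = -70.70580037°, λ = 82.23920069°.
UTM 45S (λ₀ = 87°) forward: E = 324591.731 m, N = 2148531.725 m.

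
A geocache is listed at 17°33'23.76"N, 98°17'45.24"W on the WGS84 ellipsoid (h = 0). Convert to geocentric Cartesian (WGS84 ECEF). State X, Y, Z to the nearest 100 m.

WGS84: a = 6378137 m, e² = 0.006694380; N(φ) = a/√(1−e²sin²φ) = 6380080.448 m.
X = (N+h)·cosφ·cosλ = -877672.552 m; Y = (N+h)·cosφ·sinλ = -6019241.992 m; Z = (N(1−e²)+h)·sinφ = 1911653.571 m.

X -877700 m, Y -6019200 m, Z 1911700 m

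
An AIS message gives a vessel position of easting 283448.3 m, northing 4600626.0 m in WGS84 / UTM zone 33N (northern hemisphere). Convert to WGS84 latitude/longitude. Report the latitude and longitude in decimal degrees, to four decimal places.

Zone 33N: λ₀ = 15°, k₀ = 0.9996, false easting 500000 m.
Meridian distance M = (N − FN)/k₀ = 4602467.0 m.
Inverse transverse Mercator on WGS84 gives φ = 41.52800037°, λ = 12.40440022°.

lat 41.5280°, lon 12.4044°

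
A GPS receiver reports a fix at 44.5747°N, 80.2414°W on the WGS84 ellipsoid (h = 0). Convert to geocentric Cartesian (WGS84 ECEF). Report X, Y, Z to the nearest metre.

WGS84: a = 6378137 m, e² = 0.006694380; N(φ) = a/√(1−e²sin²φ) = 6388679.033 m.
X = (N+h)·cosφ·cosλ = 771363.530 m; Y = (N+h)·cosφ·sinλ = -4485037.766 m; Z = (N(1−e²)+h)·sinφ = 4453804.993 m.

X 771364 m, Y -4485038 m, Z 4453805 m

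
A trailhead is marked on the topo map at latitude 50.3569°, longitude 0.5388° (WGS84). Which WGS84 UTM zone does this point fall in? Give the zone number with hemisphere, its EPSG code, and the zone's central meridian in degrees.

UTM zone = ⌊(λ + 180)/6⌋ + 1; 0.5388° ∈ [0°, 6°) → zone 31.
Hemisphere: N (φ ≥ 0).
Central meridian λ₀ = 6×31 − 183 = 3°.
EPSG code: 32631.

Zone 31N (EPSG:32631), central meridian 3°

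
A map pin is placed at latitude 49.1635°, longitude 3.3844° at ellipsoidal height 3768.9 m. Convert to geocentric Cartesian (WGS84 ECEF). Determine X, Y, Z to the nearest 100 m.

WGS84: a = 6378137 m, e² = 0.006694380; N(φ) = a/√(1−e²sin²φ) = 6390392.547 m.
X = (N+h)·cosφ·cosλ = 4173867.308 m; Y = (N+h)·cosφ·sinλ = 246832.992 m; Z = (N(1−e²)+h)·sinφ = 4805319.775 m.

X 4173900 m, Y 246800 m, Z 4805300 m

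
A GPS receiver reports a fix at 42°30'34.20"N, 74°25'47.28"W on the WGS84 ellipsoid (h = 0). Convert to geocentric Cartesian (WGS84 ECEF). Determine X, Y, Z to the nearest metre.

WGS84: a = 6378137 m, e² = 0.006694380; N(φ) = a/√(1−e²sin²φ) = 6387907.010 m.
X = (N+h)·cosφ·cosλ = 1263969.117 m; Y = (N+h)·cosφ·sinλ = -4536136.073 m; Z = (N(1−e²)+h)·sinφ = 4287492.712 m.

X 1263969 m, Y -4536136 m, Z 4287493 m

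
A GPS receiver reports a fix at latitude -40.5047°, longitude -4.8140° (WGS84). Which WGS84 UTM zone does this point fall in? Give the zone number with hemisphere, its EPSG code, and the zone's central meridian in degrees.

UTM zone = ⌊(λ + 180)/6⌋ + 1; -4.8140° ∈ [-6°, 0°) → zone 30.
Hemisphere: S (φ < 0).
Central meridian λ₀ = 6×30 − 183 = -3°.
EPSG code: 32730.

Zone 30S (EPSG:32730), central meridian -3°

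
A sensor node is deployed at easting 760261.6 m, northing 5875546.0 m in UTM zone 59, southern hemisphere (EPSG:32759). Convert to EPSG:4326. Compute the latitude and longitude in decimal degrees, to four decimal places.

lat -37.2303°, lon 173.9336°

Zone 59S: λ₀ = 171°, k₀ = 0.9996, false easting 500000 m, false northing 10000000 m.
Meridian distance M = (N − FN)/k₀ = -4126104.4 m.
Inverse transverse Mercator on WGS84 gives φ = -37.23030041°, λ = 173.93360009°.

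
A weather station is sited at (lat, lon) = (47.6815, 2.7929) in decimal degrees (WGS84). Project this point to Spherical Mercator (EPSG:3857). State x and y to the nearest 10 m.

x 310900 m, y 6054030 m

Web Mercator is spherical with R = a = 6378137 m.
x = R·λ = 6378137 × 0.048745301 = 310904.206 m.
y = R·ln tan(π/4 + φ/2) = 6378137 × 0.949184755 = 6054030.407 m.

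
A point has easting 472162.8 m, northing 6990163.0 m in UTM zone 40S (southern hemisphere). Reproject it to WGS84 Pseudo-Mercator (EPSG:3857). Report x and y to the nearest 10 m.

Unproject from UTM 40S (λ₀ = 57°) → φ = -27.21099991°, λ = 56.71890013°.
Web Mercator (R = 6378137 m): x = 6313919.081 m, y = -3149858.223 m.

x 6313920 m, y -3149860 m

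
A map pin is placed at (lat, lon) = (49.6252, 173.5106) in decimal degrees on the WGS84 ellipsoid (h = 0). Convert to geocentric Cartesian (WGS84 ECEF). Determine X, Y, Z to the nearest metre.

X -4113187 m, Y 467868 m, Z 4835889 m

WGS84: a = 6378137 m, e² = 0.006694380; N(φ) = a/√(1−e²sin²φ) = 6390563.547 m.
X = (N+h)·cosφ·cosλ = -4113186.516 m; Y = (N+h)·cosφ·sinλ = 467867.586 m; Z = (N(1−e²)+h)·sinφ = 4835888.702 m.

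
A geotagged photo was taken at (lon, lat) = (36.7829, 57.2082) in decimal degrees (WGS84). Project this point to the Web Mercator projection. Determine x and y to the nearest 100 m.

x 4094700 m, y 7802800 m

Web Mercator is spherical with R = a = 6378137 m.
x = R·λ = 6378137 × 0.641982713 = 4094653.698 m.
y = R·ln tan(π/4 + φ/2) = 6378137 × 1.223365466 = 7802792.543 m.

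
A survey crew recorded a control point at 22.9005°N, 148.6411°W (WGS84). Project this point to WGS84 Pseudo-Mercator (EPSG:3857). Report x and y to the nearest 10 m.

Web Mercator is spherical with R = a = 6378137 m.
x = R·λ = 6378137 × -2.594276599 = -16546651.563 m.
y = R·ln tan(π/4 + φ/2) = 6378137 × 0.410776724 = 2619990.222 m.

x -16546650 m, y 2619990 m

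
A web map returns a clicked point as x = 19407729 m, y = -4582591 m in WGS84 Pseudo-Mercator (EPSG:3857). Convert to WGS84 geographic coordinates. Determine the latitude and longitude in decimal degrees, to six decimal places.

R = 6378137 m. λ = x/R = 174.34259591°.
φ = 2·arctan(exp(y/R)) − 90° = 2·arctan(0.48749) − 90° = -38.02240237°.

lat -38.022402°, lon 174.342596°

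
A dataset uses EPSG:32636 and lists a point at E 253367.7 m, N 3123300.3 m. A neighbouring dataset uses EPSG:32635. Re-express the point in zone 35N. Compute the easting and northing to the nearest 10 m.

UTM 36N → geographic: φ = 28.21249989°, λ = 30.48710024°.
UTM 35N (λ₀ = 27°) forward: E = 842303.229 m, N = 3125670.703 m.

E 842300 m, N 3125670 m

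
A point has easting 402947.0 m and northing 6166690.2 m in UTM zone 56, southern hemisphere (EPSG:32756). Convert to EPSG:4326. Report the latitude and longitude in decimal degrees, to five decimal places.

Zone 56S: λ₀ = 153°, k₀ = 0.9996, false easting 500000 m, false northing 10000000 m.
Meridian distance M = (N − FN)/k₀ = -3834843.7 m.
Inverse transverse Mercator on WGS84 gives φ = -34.63709991°, λ = 151.94110011°.

lat -34.63710°, lon 151.94110°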